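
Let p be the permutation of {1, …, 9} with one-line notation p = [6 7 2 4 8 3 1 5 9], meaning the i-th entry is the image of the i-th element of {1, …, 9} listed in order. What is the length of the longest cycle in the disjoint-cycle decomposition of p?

5

Decomposing into disjoint cycles gives (1, 6, 3, 2, 7)(5, 8); the longest has length 5.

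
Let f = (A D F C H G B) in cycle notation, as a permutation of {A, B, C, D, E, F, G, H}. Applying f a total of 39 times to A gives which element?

A lies in the 7-cycle (A D F C H G B).
On a 7-cycle, f^7 is the identity, so f^39 = f^4 there (39 ≡ 4 mod 7).
Stepping 4 places around the cycle: A → D → F → C → H.

H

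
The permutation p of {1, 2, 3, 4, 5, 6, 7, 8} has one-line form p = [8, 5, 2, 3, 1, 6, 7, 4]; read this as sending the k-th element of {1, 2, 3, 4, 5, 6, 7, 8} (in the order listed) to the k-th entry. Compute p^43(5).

Tracing 5 → 1 → … returns to 5 after 6 steps, so 5 lies in a 6-cycle (1 8 4 3 2 5).
Powers repeat with period 6 on this cycle, and 43 mod 6 = 1, so p^43(5) = p^1(5).
Stepping 1 place around the cycle: 5 → 1.

1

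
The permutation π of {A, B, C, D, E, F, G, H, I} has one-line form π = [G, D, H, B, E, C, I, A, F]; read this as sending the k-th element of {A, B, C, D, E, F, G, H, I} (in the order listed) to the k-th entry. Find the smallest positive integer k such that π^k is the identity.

6

Writing π as disjoint cycles, the cycle lengths are 6, 2, 1.
Since disjoint cycles commute, ord(π) = lcm(6, 2) = 6.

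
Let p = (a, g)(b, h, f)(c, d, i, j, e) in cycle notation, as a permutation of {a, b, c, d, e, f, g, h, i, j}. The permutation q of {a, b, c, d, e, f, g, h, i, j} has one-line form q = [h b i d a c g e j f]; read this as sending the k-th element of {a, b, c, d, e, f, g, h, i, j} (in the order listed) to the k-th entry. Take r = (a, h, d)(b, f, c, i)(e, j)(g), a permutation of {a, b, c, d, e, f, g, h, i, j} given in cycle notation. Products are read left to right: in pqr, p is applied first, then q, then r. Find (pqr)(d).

e

(pqr)(d) = r(q(p(d))). p(d) = i, then q(i) = j, then r(j) = e, so the result is e.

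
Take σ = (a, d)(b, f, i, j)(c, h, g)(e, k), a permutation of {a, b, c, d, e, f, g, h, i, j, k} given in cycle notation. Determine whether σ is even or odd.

The cycle lengths are 4, 3, 2, 2.
A cycle is odd iff its length is even; σ has 3 even-length cycles, so sgn(σ) = (−1)^3 and σ is odd.

odd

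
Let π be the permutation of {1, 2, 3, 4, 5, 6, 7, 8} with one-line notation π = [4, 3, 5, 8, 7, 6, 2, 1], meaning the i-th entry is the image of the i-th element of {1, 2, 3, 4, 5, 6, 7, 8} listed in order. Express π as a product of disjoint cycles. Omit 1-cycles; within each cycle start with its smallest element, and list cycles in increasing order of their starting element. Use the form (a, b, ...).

(1, 4, 8)(2, 3, 5, 7)

From 1: 1 → 4 → 8 → 1, closing the cycle (1, 4, 8).
Repeating from the next unused element and collecting all non-trivial cycles gives (1, 4, 8)(2, 3, 5, 7).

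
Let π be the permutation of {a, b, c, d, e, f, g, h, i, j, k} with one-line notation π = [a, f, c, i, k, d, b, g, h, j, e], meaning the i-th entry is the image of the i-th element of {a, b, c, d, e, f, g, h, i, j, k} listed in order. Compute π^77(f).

b

Tracing f → d → … returns to f after 6 steps, so f lies in a 6-cycle (b, f, d, i, h, g).
Powers repeat with period 6 on this cycle, and 77 mod 6 = 5, so π^77(f) = π^5(f).
Advancing 5 steps from f: f → d → i → h → g → b.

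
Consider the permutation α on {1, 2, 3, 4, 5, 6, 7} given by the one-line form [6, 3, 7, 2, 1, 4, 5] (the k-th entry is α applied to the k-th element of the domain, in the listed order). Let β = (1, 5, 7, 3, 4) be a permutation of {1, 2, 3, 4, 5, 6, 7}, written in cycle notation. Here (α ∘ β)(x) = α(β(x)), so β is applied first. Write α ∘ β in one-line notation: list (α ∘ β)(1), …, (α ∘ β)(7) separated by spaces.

1 3 2 6 5 4 7

Chase each element through β then α: 1 → 5 → 1; 2 → 2 → 3; 3 → 4 → 2; 4 → 1 → 6; 5 → 7 → 5; 6 → 6 → 4; 7 → 3 → 7.
Collecting the images, α ∘ β = [1 3 2 6 5 4 7].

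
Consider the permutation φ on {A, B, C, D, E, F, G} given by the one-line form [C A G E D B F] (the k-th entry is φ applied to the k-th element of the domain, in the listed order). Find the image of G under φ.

F

G is element number 7 of the domain, and entry number 7 of the one-line form is F, so φ(G) = F.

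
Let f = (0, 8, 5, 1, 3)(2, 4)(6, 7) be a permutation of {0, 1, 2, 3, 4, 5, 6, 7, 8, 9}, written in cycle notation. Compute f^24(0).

3

0 lies in the 5-cycle (0, 8, 5, 1, 3).
Powers repeat with period 5 on this cycle, and 24 mod 5 = 4, so f^24(0) = f^4(0).
Advancing 4 steps from 0: 0 → 8 → 5 → 1 → 3.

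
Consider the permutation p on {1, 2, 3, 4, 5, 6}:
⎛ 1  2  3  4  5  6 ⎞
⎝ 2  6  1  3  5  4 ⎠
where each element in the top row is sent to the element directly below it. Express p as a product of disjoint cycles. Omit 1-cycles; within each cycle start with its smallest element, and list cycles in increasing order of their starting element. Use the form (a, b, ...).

(1, 2, 6, 4, 3)

Start at 1 and follow images: 1 → 2 → 6 → 4 → 3 → 1, giving the cycle (1, 2, 6, 4, 3).
Continuing from each remaining unvisited element yields (1, 2, 6, 4, 3).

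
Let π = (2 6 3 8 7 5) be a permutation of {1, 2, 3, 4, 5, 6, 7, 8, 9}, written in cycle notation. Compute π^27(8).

2

8 lies in the 6-cycle (2 6 3 8 7 5).
Powers repeat with period 6 on this cycle, and 27 mod 6 = 3, so π^27(8) = π^3(8).
Stepping 3 places around the cycle: 8 → 7 → 5 → 2.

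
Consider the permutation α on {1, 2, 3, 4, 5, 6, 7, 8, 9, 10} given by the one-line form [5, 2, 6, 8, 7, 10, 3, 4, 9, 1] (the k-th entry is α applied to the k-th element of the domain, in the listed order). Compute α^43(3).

6

Tracing 3 → 6 → … returns to 3 after 6 steps, so 3 lies in a 6-cycle (1, 5, 7, 3, 6, 10).
Powers repeat with period 6 on this cycle, and 43 mod 6 = 1, so α^43(3) = α^1(3).
Advancing 1 step from 3: 3 → 6.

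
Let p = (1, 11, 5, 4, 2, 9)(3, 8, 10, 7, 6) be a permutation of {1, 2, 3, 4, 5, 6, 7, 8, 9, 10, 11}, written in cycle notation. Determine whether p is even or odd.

The cycle lengths are 6, 5.
A cycle is odd iff its length is even; p has 1 even-length cycle, so sgn(p) = (−1)^1 and p is odd.

odd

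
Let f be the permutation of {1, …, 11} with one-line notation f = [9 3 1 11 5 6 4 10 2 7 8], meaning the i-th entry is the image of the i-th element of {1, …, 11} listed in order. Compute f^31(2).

9

Tracing 2 → 3 → … returns to 2 after 4 steps, so 2 lies in a 4-cycle (1, 9, 2, 3).
On a 4-cycle, f^4 is the identity, so f^31 = f^3 there (31 ≡ 3 mod 4).
Advancing 3 steps from 2: 2 → 3 → 1 → 9.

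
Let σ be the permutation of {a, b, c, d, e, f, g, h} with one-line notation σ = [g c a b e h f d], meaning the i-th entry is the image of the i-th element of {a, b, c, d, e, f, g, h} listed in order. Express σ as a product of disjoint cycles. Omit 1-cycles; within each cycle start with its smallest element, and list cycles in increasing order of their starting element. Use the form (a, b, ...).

Start at a and follow images: a → g → f → h → d → b → c → a, giving the cycle (a, g, f, h, d, b, c).
Repeating from the next unused element and collecting all non-trivial cycles gives (a, g, f, h, d, b, c).

(a, g, f, h, d, b, c)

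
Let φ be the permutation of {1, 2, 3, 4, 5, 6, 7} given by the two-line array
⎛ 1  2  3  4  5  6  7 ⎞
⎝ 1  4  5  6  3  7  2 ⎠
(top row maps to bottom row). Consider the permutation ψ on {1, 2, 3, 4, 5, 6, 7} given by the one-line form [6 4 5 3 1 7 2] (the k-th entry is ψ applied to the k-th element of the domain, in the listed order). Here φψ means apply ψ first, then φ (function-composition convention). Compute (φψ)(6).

2

(φψ)(6) = φ(ψ(6)). ψ(6) = 7, then φ(7) = 2. So (φψ)(6) = 2.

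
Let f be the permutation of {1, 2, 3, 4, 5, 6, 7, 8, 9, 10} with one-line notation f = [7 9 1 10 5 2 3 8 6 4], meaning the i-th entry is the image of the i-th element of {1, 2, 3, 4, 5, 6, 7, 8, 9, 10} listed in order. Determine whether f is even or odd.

In disjoint-cycle form the cycle lengths are 3, 3, 2, 1, 1.
A cycle of length ℓ contributes ℓ−1 transpositions, so f is a product of 2 + 2 + 1 = 5 transpositions — odd.

odd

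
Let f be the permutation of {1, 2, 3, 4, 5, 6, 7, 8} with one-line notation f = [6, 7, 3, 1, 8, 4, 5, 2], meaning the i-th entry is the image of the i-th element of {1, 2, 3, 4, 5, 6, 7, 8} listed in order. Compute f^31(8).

5

Tracing 8 → 2 → … returns to 8 after 4 steps, so 8 lies in a 4-cycle (2 7 5 8).
Powers repeat with period 4 on this cycle, and 31 mod 4 = 3, so f^31(8) = f^3(8).
Advancing 3 steps from 8: 8 → 2 → 7 → 5.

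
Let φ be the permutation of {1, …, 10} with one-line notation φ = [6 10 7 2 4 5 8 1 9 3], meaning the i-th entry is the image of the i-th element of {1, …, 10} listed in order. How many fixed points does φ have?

1

The fixed points (elements with φ(x) = x) are {9}, so there is 1.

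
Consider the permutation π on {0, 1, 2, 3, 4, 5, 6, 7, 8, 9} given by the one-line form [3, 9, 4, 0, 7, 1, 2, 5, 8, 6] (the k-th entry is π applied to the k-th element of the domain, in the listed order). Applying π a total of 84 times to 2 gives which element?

Tracing 2 → 4 → … returns to 2 after 7 steps, so 2 lies in a 7-cycle (1 9 6 2 4 7 5).
Powers repeat with period 7 on this cycle, and 84 mod 7 = 0, so π^84(2) = π^0(2).
So π^84(2) = 2.

2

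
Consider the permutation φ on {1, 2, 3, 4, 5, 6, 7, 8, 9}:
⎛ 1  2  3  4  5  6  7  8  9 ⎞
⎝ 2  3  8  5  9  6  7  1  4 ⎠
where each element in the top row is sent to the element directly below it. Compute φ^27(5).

Tracing 5 → 9 → … returns to 5 after 3 steps, so 5 lies in a 3-cycle (4, 5, 9).
Powers repeat with period 3 on this cycle, and 27 mod 3 = 0, so φ^27(5) = φ^0(5).
So φ^27(5) = 5.

5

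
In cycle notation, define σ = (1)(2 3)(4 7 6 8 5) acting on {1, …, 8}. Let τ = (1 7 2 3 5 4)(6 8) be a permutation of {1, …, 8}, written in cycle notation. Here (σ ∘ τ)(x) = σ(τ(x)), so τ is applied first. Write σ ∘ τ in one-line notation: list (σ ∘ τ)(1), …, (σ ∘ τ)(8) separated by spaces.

For each element, apply τ then σ: 1 → 7 → 6; 2 → 3 → 2; 3 → 5 → 4; 4 → 1 → 1; 5 → 4 → 7; 6 → 8 → 5; 7 → 2 → 3; 8 → 6 → 8.
So σ ∘ τ in one-line form is 6 2 4 1 7 5 3 8.

6 2 4 1 7 5 3 8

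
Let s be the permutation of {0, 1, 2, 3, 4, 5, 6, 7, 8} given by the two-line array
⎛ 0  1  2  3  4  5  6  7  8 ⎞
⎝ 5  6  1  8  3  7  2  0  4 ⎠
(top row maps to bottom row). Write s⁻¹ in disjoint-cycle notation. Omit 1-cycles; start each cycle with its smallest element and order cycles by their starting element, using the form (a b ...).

First write s in disjoint cycles: (0 5 7)(1 6 2)(3 8 4).
Reversing each cycle (and rotating so the smallest element leads) gives s⁻¹ = (0 7 5)(1 2 6)(3 4 8).

(0 7 5)(1 2 6)(3 4 8)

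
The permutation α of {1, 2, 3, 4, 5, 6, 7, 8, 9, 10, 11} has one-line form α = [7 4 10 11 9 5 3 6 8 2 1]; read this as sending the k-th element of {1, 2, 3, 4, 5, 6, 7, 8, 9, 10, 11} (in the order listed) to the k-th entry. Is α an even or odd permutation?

odd

In disjoint-cycle form the cycle lengths are 7, 4.
A cycle is odd iff its length is even; α has 1 even-length cycle, so sgn(α) = (−1)^1 and α is odd.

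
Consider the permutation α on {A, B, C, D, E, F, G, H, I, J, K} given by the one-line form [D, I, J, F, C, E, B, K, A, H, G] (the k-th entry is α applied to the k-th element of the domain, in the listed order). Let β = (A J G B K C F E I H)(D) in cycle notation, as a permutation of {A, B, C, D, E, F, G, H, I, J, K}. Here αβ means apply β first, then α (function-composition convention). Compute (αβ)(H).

β(H) = A, then α(A) = D; composing gives (αβ)(H) = D.

D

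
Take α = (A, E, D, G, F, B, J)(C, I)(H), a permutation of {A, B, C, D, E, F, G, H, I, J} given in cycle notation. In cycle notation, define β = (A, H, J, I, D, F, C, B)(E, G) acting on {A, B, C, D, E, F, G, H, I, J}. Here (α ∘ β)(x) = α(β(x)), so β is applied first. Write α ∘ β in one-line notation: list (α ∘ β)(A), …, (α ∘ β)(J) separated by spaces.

For each element, apply β then α: A → H → H; B → A → E; C → B → J; D → F → B; E → G → F; F → C → I; G → E → D; H → J → A; I → D → G; J → I → C.
Collecting the images, α ∘ β = [H E J B F I D A G C].

H E J B F I D A G C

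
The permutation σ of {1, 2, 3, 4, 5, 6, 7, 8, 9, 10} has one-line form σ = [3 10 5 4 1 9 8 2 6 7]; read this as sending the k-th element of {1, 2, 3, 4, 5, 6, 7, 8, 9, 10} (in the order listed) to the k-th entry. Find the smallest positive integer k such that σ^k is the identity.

Writing σ as disjoint cycles, the cycle lengths are 4, 3, 2, 1.
The order of σ is the least common multiple of its cycle lengths: lcm(4, 3, 2) = 12.

12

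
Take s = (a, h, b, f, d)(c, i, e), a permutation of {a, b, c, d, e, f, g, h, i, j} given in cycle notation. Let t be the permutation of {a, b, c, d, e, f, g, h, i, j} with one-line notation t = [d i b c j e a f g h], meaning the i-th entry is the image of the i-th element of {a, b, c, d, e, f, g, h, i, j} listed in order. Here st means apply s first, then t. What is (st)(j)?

First apply s: s(j) = j, then t(j) = h. Thus (st)(j) = h.

h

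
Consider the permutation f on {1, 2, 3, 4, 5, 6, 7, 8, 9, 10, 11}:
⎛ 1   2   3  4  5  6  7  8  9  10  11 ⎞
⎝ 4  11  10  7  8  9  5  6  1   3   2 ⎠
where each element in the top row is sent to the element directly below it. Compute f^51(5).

6

Tracing 5 → 8 → … returns to 5 after 7 steps, so 5 lies in a 7-cycle (1, 4, 7, 5, 8, 6, 9).
Since the cycle has length 7, f^51 acts on it the same as f^2 (51 mod 7 = 2).
Advancing 2 steps from 5: 5 → 8 → 6.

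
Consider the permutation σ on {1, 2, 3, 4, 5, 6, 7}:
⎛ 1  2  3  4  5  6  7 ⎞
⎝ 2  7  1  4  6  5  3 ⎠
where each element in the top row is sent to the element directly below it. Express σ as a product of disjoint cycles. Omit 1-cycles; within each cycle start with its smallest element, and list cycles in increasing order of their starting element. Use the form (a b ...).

(1 2 7 3)(5 6)

From 1: 1 → 2 → 7 → 3 → 1, closing the cycle (1 2 7 3).
Continuing from each remaining unvisited element yields (1 2 7 3)(5 6).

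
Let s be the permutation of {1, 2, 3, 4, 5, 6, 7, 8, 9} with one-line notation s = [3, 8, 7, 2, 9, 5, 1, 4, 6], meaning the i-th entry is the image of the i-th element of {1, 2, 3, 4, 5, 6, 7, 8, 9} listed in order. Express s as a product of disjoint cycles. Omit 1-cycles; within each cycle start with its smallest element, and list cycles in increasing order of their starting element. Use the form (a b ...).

Iterating s from 1 gives 1 → 3 → 7 → 1; that is the 3-cycle (1 3 7).
Repeating from the next unused element and collecting all non-trivial cycles gives (1 3 7)(2 8 4)(5 9 6).

(1 3 7)(2 8 4)(5 9 6)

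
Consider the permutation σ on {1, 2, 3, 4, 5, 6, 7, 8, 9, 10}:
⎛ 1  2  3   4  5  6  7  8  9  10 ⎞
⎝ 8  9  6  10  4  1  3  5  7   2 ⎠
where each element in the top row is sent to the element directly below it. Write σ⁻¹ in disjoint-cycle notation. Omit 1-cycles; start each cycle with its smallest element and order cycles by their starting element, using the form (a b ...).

(1 6 3 7 9 2 10 4 5 8)

The cycle decomposition of σ is (1 8 5 4 10 2 9 7 3 6).
The inverse reverses every cycle; in canonical form, σ⁻¹ = (1 6 3 7 9 2 10 4 5 8).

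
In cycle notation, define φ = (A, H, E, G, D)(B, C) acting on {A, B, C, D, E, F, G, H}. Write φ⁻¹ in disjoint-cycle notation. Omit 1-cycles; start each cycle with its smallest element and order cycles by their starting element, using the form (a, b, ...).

The inverse reverses each cycle.
After reversing and putting each cycle's least element first, φ⁻¹ = (A, D, G, E, H)(B, C).

(A, D, G, E, H)(B, C)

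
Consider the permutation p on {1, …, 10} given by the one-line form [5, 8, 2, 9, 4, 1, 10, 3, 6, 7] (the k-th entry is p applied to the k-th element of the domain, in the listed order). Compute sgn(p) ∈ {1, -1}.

In disjoint-cycle form the cycle lengths are 5, 3, 2.
A cycle of length ℓ contributes ℓ−1 transpositions, so p is a product of 4 + 2 + 1 = 7 transpositions — odd.

-1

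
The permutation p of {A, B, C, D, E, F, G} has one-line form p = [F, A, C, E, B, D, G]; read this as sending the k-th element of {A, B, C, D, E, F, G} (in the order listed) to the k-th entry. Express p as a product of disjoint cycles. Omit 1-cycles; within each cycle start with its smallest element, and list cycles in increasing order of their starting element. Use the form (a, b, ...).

(A, F, D, E, B)

From A: A → F → D → E → B → A, closing the cycle (A, F, D, E, B).
Repeating from the next unused element and collecting all non-trivial cycles gives (A, F, D, E, B).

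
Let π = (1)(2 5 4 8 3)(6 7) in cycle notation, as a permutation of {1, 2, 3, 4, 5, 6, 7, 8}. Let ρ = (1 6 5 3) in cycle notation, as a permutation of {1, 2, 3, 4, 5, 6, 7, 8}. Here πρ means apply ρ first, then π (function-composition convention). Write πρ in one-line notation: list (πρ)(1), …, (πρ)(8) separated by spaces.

(πρ)(x) = π(ρ(x)). Computing each image: π(ρ(1)) = π(6) = 7, π(ρ(2)) = π(2) = 5, π(ρ(3)) = π(1) = 1, π(ρ(4)) = π(4) = 8, π(ρ(5)) = π(3) = 2, π(ρ(6)) = π(5) = 4, π(ρ(7)) = π(7) = 6, π(ρ(8)) = π(8) = 3.
Hence πρ = [7 5 1 8 2 4 6 3].

7 5 1 8 2 4 6 3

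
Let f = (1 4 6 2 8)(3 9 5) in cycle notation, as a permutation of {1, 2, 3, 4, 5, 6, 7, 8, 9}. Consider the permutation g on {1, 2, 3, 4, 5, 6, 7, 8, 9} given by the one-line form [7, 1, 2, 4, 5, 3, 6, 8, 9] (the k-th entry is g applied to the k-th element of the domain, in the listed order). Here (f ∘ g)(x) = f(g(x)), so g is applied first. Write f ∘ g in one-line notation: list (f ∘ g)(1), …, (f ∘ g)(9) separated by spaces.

Chase each element through g then f: 1 → 7 → 7; 2 → 1 → 4; 3 → 2 → 8; 4 → 4 → 6; 5 → 5 → 3; 6 → 3 → 9; 7 → 6 → 2; 8 → 8 → 1; 9 → 9 → 5.
Collecting the images, f ∘ g = [7 4 8 6 3 9 2 1 5].

7 4 8 6 3 9 2 1 5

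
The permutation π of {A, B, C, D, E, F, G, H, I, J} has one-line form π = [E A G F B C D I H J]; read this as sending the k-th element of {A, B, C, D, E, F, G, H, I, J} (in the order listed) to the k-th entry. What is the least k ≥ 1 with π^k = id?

12

Writing π as disjoint cycles, the cycle lengths are 4, 3, 2, 1.
Since disjoint cycles commute, ord(π) = lcm(4, 3, 2) = 12.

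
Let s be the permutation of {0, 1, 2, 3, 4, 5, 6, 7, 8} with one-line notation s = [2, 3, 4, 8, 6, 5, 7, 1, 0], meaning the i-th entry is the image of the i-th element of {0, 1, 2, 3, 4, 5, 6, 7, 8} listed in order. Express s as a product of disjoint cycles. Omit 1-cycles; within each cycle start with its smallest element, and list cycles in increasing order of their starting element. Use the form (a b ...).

(0 2 4 6 7 1 3 8)

From 0: 0 → 2 → 4 → 6 → 7 → 1 → 3 → 8 → 0, closing the cycle (0 2 4 6 7 1 3 8).
Repeating from the next unused element and collecting all non-trivial cycles gives (0 2 4 6 7 1 3 8).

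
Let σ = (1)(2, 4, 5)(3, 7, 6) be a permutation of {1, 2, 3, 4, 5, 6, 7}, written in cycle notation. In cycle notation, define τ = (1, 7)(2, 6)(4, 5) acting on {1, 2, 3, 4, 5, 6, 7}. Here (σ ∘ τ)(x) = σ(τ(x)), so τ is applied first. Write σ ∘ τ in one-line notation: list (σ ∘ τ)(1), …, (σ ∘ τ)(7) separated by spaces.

6 3 7 2 5 4 1

Chase each element through τ then σ: 1 → 7 → 6; 2 → 6 → 3; 3 → 3 → 7; 4 → 5 → 2; 5 → 4 → 5; 6 → 2 → 4; 7 → 1 → 1.
Collecting the images, σ ∘ τ = [6 3 7 2 5 4 1].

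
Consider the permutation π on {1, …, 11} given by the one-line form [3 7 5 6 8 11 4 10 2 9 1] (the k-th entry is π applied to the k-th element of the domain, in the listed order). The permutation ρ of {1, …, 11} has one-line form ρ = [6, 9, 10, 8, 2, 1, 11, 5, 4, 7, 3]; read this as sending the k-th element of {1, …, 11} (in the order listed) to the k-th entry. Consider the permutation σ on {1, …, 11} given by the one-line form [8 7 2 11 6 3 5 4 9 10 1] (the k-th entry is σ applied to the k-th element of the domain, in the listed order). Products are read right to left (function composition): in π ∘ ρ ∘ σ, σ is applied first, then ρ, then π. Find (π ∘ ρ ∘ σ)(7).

7

Chase 7: σ(7) = 5; ρ(5) = 2; π(2) = 7. Hence (π ∘ ρ ∘ σ)(7) = 7.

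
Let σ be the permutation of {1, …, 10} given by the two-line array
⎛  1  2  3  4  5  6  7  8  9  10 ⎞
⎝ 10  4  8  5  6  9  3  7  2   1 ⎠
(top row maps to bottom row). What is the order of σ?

Writing σ as disjoint cycles, the cycle lengths are 5, 3, 2.
The order is lcm(5, 3, 2) = 30.

30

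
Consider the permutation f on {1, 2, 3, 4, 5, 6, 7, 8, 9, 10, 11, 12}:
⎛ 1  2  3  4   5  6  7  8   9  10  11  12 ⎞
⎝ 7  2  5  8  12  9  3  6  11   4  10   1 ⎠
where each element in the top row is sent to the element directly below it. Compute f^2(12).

7

Tracing 12 → 1 → … returns to 12 after 5 steps, so 12 lies in a 5-cycle (1 7 3 5 12).
Advancing 2 steps from 12: 12 → 1 → 7.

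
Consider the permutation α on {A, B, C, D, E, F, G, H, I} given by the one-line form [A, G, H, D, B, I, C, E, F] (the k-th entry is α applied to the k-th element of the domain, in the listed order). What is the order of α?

Decomposing into disjoint cycles gives cycle lengths 5, 2, 1, 1.
The order of α is the least common multiple of its cycle lengths: lcm(5, 2) = 10.

10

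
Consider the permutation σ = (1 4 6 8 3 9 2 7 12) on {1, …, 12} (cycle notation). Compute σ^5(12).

12 lies in the 9-cycle (1 4 6 8 3 9 2 7 12).
Stepping 5 places around the cycle: 12 → 1 → 4 → 6 → 8 → 3.

3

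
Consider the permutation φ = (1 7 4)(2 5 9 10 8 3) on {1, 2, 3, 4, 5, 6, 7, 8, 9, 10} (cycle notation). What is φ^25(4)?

1

4 lies in the 3-cycle (1 7 4).
Powers repeat with period 3 on this cycle, and 25 mod 3 = 1, so φ^25(4) = φ^1(4).
Advancing 1 step from 4: 4 → 1.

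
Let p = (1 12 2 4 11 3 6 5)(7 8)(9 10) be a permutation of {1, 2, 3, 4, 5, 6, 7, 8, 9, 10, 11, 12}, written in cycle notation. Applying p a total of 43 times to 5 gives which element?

2

5 lies in the 8-cycle (1 12 2 4 11 3 6 5).
Powers repeat with period 8 on this cycle, and 43 mod 8 = 3, so p^43(5) = p^3(5).
Advancing 3 steps from 5: 5 → 1 → 12 → 2.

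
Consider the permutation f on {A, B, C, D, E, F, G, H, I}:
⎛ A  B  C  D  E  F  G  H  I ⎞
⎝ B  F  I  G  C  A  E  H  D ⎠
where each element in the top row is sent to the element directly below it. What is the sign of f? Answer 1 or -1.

In disjoint-cycle form the cycle lengths are 5, 3, 1.
A cycle is odd iff its length is even; f has 0 even-length cycles, so sgn(f) = (−1)^0 and f is even.

1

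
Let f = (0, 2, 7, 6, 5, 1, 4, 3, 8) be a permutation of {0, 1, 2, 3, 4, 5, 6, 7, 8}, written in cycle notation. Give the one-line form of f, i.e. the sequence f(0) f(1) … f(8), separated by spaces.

2 4 7 8 3 1 5 6 0

Image by image: 0→2, 1→4, 2→7, 3→8, 4→3, 5→1, 6→5, 7→6, 8→0.
Listing these in domain order gives 2 4 7 8 3 1 5 6 0.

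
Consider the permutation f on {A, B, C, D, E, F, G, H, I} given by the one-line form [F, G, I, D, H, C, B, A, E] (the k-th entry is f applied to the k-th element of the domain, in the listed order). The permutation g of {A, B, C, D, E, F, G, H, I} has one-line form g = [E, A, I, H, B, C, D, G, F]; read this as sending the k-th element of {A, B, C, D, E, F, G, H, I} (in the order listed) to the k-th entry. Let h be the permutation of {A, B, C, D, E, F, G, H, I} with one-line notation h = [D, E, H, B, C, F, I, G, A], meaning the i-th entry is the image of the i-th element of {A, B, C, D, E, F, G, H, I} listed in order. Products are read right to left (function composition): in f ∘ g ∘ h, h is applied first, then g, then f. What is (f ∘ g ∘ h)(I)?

H

(f ∘ g ∘ h)(I) = f(g(h(I))). h(I) = A, then g(A) = E, then f(E) = H, so the result is H.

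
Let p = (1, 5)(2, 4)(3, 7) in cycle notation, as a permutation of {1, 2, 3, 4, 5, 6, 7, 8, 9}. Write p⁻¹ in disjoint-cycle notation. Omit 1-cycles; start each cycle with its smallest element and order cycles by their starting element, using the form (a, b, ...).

If p sends a → b within a cycle, p⁻¹ sends b → a; equivalently, reverse each cycle.
After reversing and putting each cycle's least element first, p⁻¹ = (1, 5)(2, 4)(3, 7).

(1, 5)(2, 4)(3, 7)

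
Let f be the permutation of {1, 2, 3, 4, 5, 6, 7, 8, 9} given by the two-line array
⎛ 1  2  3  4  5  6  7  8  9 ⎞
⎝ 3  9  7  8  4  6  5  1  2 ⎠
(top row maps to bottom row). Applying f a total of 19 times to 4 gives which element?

8

Tracing 4 → 8 → … returns to 4 after 6 steps, so 4 lies in a 6-cycle (1, 3, 7, 5, 4, 8).
Since the cycle has length 6, f^19 acts on it the same as f^1 (19 mod 6 = 1).
Stepping 1 place around the cycle: 4 → 8.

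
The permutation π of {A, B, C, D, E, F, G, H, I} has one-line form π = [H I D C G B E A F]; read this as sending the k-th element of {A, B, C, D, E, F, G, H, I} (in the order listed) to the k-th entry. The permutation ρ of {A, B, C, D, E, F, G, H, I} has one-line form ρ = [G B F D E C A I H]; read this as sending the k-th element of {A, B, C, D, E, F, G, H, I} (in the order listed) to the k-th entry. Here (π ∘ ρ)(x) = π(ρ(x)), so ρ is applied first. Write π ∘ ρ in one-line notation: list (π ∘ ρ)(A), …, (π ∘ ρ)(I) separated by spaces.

E I B C G D H F A

For each element, apply ρ then π: A → G → E; B → B → I; C → F → B; D → D → C; E → E → G; F → C → D; G → A → H; H → I → F; I → H → A.
Collecting the images, π ∘ ρ = [E I B C G D H F A].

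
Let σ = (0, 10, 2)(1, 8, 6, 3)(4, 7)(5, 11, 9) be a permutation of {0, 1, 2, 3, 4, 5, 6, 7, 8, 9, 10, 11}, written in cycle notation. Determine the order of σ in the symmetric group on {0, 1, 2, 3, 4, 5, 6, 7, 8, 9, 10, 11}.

The cycle type of σ is (4, 3, 3, 2).
The order of σ is the least common multiple of its cycle lengths: lcm(4, 3, 3, 2) = 12.

12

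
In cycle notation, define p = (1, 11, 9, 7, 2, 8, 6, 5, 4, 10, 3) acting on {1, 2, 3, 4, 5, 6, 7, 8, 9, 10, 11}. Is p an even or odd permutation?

The cycle lengths are 11.
A cycle of length ℓ contributes ℓ−1 transpositions, so p is a product of 10 transpositions — even.

even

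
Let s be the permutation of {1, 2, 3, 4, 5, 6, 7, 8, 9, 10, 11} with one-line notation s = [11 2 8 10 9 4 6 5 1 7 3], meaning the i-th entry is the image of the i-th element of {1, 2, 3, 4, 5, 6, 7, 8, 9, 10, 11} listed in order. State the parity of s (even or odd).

In disjoint-cycle form the cycle lengths are 6, 4, 1.
A cycle is odd iff its length is even; s has 2 even-length cycles, so sgn(s) = (−1)^2 and s is even.

even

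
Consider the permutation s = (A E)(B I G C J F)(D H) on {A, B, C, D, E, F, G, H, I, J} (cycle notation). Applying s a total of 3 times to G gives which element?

G lies in the 6-cycle (B I G C J F).
Stepping 3 places around the cycle: G → C → J → F.

F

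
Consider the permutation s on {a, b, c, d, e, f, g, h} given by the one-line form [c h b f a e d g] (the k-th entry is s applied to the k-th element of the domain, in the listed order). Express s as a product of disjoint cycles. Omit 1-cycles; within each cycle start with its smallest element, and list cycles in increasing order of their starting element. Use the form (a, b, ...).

(a, c, b, h, g, d, f, e)

Iterating s from a gives a → c → b → h → g → d → f → e → a; that is the 8-cycle (a, c, b, h, g, d, f, e).
Continuing from each remaining unvisited element yields (a, c, b, h, g, d, f, e).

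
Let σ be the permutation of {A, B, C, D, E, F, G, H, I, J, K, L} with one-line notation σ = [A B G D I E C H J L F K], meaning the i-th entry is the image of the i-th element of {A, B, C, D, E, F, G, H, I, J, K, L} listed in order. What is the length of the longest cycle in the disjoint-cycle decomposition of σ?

6

Decomposing into disjoint cycles gives (C, G)(E, I, J, L, K, F); the longest has length 6.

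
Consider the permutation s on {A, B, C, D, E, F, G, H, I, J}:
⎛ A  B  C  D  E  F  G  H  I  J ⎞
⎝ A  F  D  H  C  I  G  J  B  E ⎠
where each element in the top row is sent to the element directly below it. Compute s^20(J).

J

Tracing J → E → … returns to J after 5 steps, so J lies in a 5-cycle (C, D, H, J, E).
On a 5-cycle, s^5 is the identity, so s^20 = s^0 there (20 ≡ 0 mod 5).
So s^20(J) = J.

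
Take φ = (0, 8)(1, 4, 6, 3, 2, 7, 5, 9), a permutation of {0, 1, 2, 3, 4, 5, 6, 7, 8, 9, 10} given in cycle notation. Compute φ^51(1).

1 lies in the 8-cycle (1, 4, 6, 3, 2, 7, 5, 9).
Since the cycle has length 8, φ^51 acts on it the same as φ^3 (51 mod 8 = 3).
Advancing 3 steps from 1: 1 → 4 → 6 → 3.

3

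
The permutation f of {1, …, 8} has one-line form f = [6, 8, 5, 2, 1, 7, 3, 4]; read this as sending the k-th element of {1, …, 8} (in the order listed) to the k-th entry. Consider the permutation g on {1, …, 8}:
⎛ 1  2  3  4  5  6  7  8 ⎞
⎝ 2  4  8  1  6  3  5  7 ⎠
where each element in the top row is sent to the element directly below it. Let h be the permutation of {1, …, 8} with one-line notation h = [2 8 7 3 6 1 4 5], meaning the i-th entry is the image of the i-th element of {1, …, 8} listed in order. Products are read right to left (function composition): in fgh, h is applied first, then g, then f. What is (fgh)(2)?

Chase 2: h(2) = 8; g(8) = 7; f(7) = 3. Hence (fgh)(2) = 3.

3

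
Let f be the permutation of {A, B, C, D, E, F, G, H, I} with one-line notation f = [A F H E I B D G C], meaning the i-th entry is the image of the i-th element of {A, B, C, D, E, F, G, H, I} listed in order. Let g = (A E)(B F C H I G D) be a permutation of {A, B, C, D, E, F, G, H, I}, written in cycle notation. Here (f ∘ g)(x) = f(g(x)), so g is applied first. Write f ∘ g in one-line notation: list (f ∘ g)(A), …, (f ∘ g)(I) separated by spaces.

(f ∘ g)(x) = f(g(x)). Computing each image: f(g(A)) = f(E) = I, f(g(B)) = f(F) = B, f(g(C)) = f(H) = G, f(g(D)) = f(B) = F, f(g(E)) = f(A) = A, f(g(F)) = f(C) = H, f(g(G)) = f(D) = E, f(g(H)) = f(I) = C, f(g(I)) = f(G) = D.
Hence f ∘ g = [I B G F A H E C D].

I B G F A H E C D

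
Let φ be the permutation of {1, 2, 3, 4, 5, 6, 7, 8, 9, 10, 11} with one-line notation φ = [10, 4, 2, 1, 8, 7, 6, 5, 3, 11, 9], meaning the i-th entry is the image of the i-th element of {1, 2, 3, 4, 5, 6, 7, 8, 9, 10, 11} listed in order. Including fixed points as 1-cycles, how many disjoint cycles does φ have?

3

The cycle decomposition is (1 10 11 9 3 2 4)(5 8)(6 7), which has 3 cycles (counting 1-cycles).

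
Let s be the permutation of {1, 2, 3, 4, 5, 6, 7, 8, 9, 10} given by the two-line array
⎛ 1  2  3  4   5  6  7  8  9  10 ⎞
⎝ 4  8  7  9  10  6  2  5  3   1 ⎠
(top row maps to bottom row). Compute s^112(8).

Tracing 8 → 5 → … returns to 8 after 9 steps, so 8 lies in a 9-cycle (1 4 9 3 7 2 8 5 10).
Since the cycle has length 9, s^112 acts on it the same as s^4 (112 mod 9 = 4).
Stepping 4 places around the cycle: 8 → 5 → 10 → 1 → 4.

4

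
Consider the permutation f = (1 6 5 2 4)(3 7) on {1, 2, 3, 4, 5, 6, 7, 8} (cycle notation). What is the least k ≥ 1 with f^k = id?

The disjoint cycles have lengths 5, 2, 1.
The order of f is the least common multiple of its cycle lengths: lcm(5, 2) = 10.

10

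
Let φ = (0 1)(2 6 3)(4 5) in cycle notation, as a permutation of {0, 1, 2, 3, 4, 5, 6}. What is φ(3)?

Within (2 6 3), 3 ↦ 2.

2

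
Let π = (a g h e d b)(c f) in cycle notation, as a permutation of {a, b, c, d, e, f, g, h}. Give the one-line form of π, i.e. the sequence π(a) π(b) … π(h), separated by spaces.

Each element maps to the next entry in its cycle (wrapping to the front): a↦g, b↦a, c↦f, d↦b, e↦d, f↦c, g↦h, h↦e.
Listing these in domain order gives g a f b d c h e.

g a f b d c h e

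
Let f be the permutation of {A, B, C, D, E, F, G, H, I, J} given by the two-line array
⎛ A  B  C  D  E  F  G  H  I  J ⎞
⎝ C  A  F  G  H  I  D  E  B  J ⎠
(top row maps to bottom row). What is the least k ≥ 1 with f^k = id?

Writing f as disjoint cycles, the cycle lengths are 5, 2, 2, 1.
The order is lcm(5, 2, 2) = 10.

10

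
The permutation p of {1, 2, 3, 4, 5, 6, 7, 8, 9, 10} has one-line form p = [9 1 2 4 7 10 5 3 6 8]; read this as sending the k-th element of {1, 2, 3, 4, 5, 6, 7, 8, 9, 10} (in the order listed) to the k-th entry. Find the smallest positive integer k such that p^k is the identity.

14

Decomposing into disjoint cycles gives cycle lengths 7, 2, 1.
The order is lcm(7, 2) = 14.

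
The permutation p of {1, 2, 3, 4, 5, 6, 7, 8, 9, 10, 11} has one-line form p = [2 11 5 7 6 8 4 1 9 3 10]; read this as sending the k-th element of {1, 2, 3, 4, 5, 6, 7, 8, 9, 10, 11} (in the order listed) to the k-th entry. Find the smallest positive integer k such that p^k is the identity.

8

Decomposing into disjoint cycles gives cycle lengths 8, 2, 1.
Since disjoint cycles commute, ord(p) = lcm(8, 2) = 8.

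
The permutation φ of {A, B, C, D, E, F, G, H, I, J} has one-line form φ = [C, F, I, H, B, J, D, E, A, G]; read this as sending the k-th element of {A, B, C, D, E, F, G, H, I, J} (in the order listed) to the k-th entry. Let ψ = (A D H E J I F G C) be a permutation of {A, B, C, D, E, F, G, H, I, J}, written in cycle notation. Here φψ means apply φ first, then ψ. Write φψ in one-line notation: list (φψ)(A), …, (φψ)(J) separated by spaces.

A G F E B I H J D C

Chase each element through φ then ψ: A → C → A; B → F → G; C → I → F; D → H → E; E → B → B; F → J → I; G → D → H; H → E → J; I → A → D; J → G → C.
So φψ in one-line form is A G F E B I H J D C.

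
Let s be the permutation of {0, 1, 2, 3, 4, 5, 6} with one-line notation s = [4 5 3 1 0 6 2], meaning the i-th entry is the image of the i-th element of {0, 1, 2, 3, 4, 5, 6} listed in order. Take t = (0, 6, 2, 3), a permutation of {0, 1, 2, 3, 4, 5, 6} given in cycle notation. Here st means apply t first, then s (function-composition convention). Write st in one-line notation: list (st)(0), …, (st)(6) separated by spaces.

Chase each element through t then s: 0 → 6 → 2; 1 → 1 → 5; 2 → 3 → 1; 3 → 0 → 4; 4 → 4 → 0; 5 → 5 → 6; 6 → 2 → 3.
Collecting the images, st = [2 5 1 4 0 6 3].

2 5 1 4 0 6 3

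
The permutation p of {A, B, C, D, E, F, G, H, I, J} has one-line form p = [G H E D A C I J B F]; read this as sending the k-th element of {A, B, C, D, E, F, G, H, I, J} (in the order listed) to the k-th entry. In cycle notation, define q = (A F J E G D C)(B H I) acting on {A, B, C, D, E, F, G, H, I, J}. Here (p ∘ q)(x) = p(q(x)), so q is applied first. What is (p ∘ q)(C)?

G

(p ∘ q)(C) = p(q(C)). q(C) = A, then p(A) = G. So (p ∘ q)(C) = G.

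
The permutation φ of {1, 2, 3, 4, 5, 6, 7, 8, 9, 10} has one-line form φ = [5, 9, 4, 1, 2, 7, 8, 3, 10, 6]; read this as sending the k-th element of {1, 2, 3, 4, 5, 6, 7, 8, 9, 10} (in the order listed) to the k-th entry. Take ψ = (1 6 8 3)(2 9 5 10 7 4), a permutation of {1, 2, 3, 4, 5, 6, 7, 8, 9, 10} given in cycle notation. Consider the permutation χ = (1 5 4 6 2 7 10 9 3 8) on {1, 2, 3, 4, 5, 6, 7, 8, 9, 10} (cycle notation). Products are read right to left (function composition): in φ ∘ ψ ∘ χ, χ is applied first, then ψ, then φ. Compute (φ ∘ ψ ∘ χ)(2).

(φ ∘ ψ ∘ χ)(2) = φ(ψ(χ(2))). χ(2) = 7, then ψ(7) = 4, then φ(4) = 1, so the result is 1.

1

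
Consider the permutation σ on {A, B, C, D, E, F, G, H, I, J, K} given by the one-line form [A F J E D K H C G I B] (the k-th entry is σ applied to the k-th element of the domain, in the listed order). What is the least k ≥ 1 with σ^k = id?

Writing σ as disjoint cycles, the cycle lengths are 5, 3, 2, 1.
Since disjoint cycles commute, ord(σ) = lcm(5, 3, 2) = 30.

30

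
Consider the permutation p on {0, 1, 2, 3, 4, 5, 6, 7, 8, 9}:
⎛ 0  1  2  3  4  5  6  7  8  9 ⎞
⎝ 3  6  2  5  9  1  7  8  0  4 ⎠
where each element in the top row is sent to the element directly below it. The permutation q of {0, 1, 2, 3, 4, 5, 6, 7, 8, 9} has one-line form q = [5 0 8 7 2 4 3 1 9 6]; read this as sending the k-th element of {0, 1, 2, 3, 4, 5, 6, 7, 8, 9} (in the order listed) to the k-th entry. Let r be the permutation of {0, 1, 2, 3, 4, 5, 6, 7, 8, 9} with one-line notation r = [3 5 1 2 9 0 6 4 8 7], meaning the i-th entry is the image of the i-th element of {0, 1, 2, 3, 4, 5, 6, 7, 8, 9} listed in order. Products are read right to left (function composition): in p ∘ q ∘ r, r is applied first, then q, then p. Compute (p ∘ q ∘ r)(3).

0

(p ∘ q ∘ r)(3) = p(q(r(3))). r(3) = 2, then q(2) = 8, then p(8) = 0, so the result is 0.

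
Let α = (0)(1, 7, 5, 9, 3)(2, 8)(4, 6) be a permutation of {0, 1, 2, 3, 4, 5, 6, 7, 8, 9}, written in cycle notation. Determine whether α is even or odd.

even

The cycle lengths are 5, 2, 2, 1.
A cycle of length ℓ contributes ℓ−1 transpositions, so α is a product of 4 + 1 + 1 = 6 transpositions — even.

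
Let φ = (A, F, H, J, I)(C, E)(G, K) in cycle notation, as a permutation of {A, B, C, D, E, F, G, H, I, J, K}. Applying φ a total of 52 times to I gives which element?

I lies in the 5-cycle (A, F, H, J, I).
On a 5-cycle, φ^5 is the identity, so φ^52 = φ^2 there (52 ≡ 2 mod 5).
Advancing 2 steps from I: I → A → F.

F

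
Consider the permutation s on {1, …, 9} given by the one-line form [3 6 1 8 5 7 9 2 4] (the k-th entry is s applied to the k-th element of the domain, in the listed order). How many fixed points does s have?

1

The fixed points (elements with s(x) = x) are {5}, so there is 1.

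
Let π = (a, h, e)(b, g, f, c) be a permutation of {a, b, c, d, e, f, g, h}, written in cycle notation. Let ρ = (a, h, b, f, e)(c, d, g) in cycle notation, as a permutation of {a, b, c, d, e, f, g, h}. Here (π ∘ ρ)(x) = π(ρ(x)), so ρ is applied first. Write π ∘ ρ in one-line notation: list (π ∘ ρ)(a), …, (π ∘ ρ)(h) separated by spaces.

(π ∘ ρ)(x) = π(ρ(x)). Computing each image: π(ρ(a)) = π(h) = e, π(ρ(b)) = π(f) = c, π(ρ(c)) = π(d) = d, π(ρ(d)) = π(g) = f, π(ρ(e)) = π(a) = h, π(ρ(f)) = π(e) = a, π(ρ(g)) = π(c) = b, π(ρ(h)) = π(b) = g.
Hence π ∘ ρ = [e c d f h a b g].

e c d f h a b g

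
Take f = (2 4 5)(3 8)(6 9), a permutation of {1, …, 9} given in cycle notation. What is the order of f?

6

The cycle type of f is (3, 2, 2, 1, 1).
The order is lcm(3, 2, 2) = 6.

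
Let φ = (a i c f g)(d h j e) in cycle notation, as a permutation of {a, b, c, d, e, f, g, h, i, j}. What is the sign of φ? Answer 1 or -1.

-1

The cycle lengths are 5, 4, 1.
A cycle of length ℓ contributes ℓ−1 transpositions, so φ is a product of 4 + 3 = 7 transpositions — odd.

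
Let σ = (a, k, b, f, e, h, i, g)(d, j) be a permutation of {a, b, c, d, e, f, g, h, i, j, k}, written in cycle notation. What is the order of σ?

8

The cycle type of σ is (8, 2, 1).
The order of σ is the least common multiple of its cycle lengths: lcm(8, 2) = 8.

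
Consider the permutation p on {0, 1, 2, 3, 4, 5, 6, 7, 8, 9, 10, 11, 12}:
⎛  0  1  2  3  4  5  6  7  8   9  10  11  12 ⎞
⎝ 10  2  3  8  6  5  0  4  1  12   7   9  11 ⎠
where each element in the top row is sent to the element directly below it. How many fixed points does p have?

1

The fixed points (elements with p(x) = x) are {5}, so there is 1.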